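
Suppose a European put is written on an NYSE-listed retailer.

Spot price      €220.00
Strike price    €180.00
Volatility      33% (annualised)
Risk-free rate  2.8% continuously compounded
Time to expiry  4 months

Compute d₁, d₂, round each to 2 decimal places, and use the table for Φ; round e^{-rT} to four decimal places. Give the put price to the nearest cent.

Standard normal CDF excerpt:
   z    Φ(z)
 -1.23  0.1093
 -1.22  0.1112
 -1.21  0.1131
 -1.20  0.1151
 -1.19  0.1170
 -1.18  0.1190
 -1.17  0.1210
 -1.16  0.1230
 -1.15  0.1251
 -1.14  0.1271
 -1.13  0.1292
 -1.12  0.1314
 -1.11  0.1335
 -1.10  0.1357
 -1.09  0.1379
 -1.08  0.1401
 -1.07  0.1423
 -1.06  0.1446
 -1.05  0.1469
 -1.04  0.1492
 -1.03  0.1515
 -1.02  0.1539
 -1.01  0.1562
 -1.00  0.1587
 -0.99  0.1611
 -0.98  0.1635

€2.53

T = 0.3333;  σ√T = 0.1905
d₁ = [ln(220/180) + (0.028 + ½·0.33²)·0.3333] / (σ√T) = (0.2007 + 0.0275) / 0.1905 = 1.1975 ⇒ 1.20
d₂ = 1.1975 − 0.1905 = 1.0070 ⇒ 1.01
e^(−rT) = e^(−0.028·0.3333) = 0.9907
N(−d₂) = N(-1.01) = 0.1562;  N(−d₁) = N(-1.20) = 0.1151
P = 180·0.9907·0.1562 − 220·0.1151 = 27.8545 − 25.3220 = 2.5325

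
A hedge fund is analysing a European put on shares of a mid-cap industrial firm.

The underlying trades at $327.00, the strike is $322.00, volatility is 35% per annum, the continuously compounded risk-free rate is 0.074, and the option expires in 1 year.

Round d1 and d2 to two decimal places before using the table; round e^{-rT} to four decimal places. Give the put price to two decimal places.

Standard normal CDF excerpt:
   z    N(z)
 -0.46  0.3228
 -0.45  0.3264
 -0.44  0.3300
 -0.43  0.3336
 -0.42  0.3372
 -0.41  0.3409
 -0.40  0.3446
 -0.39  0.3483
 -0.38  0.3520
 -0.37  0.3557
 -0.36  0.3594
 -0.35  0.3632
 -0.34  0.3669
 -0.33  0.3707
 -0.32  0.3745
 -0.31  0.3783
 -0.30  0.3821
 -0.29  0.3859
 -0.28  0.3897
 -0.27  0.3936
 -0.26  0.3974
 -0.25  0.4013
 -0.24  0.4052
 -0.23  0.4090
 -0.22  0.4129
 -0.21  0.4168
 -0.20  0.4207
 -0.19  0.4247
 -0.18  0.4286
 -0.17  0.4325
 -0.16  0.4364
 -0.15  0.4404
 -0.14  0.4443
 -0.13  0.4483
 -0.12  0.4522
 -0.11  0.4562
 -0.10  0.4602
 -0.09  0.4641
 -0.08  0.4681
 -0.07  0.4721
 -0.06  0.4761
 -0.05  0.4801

σ√T = 0.35 × 1.0000 = 0.3500
d₁ = [ln(327/322) + (0.074 + ½·0.35²)·1] / (σ√T) = (0.0154 + 0.1352) / 0.3500 = 0.4305 ≈ 0.43
d₂ = 0.4305 − 0.3500 = 0.0805 ≈ 0.08
exp(−rT) = exp(−0.074·1) = 0.9287
P = 322·0.9287·N(-0.08) − 327·N(-0.43) = 322·0.9287·0.4681 − 327·0.3336 = 139.9813 − 109.0872 = 30.8941

$30.89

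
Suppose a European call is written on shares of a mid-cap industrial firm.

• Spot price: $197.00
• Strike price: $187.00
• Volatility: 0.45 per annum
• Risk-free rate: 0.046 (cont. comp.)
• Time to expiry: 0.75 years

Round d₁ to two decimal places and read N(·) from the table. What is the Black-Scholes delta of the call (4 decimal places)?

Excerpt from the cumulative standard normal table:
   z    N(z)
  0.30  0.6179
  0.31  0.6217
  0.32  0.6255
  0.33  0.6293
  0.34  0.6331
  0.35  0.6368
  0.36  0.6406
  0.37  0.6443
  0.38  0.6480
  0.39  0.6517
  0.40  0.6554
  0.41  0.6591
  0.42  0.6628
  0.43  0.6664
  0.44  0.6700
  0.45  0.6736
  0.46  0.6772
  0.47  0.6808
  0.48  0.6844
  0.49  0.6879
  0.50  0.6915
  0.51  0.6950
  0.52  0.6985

0.6628

σ√T = 0.45 × 0.8660 = 0.3897
ln(S/K) + (r + σ²/2)T = ln(197/187) + (0.046 + 0.45²/2)·0.75 = 0.0521 + 0.1104 = 0.1625
d₁ = 0.1625 / 0.3897 = 0.4171 → 0.42
N(d₁) = N(0.42) = 0.6628
Δ_call = N(d₁) = 0.6628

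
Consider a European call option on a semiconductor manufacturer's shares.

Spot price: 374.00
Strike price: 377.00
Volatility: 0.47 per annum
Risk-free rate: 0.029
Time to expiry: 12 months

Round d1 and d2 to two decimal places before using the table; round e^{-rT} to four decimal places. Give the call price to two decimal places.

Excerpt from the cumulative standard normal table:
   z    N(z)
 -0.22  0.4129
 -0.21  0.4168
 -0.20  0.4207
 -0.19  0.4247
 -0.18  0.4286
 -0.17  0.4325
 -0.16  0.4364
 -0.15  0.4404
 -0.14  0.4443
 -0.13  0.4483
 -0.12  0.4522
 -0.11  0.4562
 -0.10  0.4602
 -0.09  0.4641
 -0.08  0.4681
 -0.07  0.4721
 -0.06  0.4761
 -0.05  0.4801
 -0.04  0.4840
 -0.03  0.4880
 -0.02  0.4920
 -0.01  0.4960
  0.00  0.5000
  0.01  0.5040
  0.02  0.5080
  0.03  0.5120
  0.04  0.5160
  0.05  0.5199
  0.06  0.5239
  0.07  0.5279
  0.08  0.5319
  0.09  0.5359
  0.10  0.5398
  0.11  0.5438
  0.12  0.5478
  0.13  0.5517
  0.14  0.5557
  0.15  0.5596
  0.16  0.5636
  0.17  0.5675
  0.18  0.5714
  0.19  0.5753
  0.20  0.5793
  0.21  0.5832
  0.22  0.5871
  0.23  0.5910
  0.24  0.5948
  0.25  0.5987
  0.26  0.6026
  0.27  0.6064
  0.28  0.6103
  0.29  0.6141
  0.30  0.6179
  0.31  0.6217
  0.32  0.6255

72.72

σ√T = 0.47 × 1.0000 = 0.4700
d₁ = [ln(374/377) + (0.029 + 0.47²/2)·1] / 0.4700 = [-0.0080 + 0.1394] / 0.4700 = 0.2797 ⇒ 0.28
d₂ = d₁ − σ√T = 0.2797 − 0.4700 = -0.1903 ⇒ -0.19
exp(−rT) = exp(−0.029·1) = 0.9714
C = 374·N(0.28) − 377·0.9714·N(-0.19) = 374·0.6103 − 377·0.9714·0.4247 = 228.2522 − 155.5327 = 72.7195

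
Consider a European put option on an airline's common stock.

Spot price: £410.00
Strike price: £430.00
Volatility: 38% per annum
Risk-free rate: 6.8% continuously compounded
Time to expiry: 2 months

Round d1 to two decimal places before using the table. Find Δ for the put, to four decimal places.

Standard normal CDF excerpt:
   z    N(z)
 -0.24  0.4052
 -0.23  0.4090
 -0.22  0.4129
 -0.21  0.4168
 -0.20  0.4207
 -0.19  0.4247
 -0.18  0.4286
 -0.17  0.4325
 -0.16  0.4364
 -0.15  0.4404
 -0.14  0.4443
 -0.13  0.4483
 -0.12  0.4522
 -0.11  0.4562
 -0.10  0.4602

-0.5636

σ√T = 0.38·√0.1667 = 0.1551
d₁ = [ln(410/430) + (0.068 + ½·0.38²)·0.1667] / (σ√T) = (-0.0476 + 0.0234) / 0.1551 = -0.1564 ≈ -0.16
N(d₁) = N(-0.16) = 0.4364
Δ_put = N(d₁) − 1 = 0.4364 − 1 = -0.5636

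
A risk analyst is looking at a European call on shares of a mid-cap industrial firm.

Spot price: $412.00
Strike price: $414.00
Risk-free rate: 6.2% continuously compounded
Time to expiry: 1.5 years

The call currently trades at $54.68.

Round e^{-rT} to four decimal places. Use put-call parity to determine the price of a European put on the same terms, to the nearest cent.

exp(−rT) = exp(−0.062·1.5) = 0.9112
Put-call parity: C − P = S − K·e^(−rT) = 412 − 414·0.9112 = 412 − 377.2368 = 34.7632
P = C − (C − P) = 54.68 − (34.7632) = 19.9168

$19.92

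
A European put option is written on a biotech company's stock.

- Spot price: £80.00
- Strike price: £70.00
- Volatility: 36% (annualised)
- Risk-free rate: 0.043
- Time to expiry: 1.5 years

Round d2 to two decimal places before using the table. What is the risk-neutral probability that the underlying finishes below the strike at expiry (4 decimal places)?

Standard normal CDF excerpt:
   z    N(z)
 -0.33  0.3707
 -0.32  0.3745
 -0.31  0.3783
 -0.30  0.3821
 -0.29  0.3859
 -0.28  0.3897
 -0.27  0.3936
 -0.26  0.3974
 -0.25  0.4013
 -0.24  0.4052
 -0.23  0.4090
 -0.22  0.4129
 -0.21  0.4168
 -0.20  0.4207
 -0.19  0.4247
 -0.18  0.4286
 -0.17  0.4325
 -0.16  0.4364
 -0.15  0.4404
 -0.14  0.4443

0.4090

σ√T = 0.36 × 1.2247 = 0.4409
d₁ = [ln(80/70) + (0.043 + 0.36²/2)·1.5] / 0.4409 = [0.1335 + 0.1617] / 0.4409 = 0.6696 → 0.67
d₂ = d₁ − σ√T = 0.6696 − 0.4409 = 0.2287 → 0.23
Risk-neutral Pr[S_T < K] = N(−d₂) = N(-0.23) = 0.4090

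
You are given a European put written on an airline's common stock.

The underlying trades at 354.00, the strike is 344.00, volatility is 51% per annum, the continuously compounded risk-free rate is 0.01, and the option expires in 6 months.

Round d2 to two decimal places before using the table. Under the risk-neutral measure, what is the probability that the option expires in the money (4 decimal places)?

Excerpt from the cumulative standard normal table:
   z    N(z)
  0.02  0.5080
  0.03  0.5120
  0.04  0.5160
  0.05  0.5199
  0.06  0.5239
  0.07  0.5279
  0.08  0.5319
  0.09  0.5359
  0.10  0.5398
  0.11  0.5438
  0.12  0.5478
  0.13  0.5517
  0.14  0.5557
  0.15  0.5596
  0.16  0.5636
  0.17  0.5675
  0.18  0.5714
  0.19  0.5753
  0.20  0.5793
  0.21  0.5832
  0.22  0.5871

σ√T = 0.51·√0.5 = 0.3606
d₁ = [ln(354/344) + (0.01 + 0.51²/2)·0.5] / 0.3606 = [0.0287 + 0.0700] / 0.3606 = 0.2736 ⇒ 0.27
d₂ = d₁ − σ√T = 0.2736 − 0.3606 = -0.0870 ⇒ -0.09
Risk-neutral Pr[S_T < K] = N(−d₂) = N(0.09) = 0.5359

0.5359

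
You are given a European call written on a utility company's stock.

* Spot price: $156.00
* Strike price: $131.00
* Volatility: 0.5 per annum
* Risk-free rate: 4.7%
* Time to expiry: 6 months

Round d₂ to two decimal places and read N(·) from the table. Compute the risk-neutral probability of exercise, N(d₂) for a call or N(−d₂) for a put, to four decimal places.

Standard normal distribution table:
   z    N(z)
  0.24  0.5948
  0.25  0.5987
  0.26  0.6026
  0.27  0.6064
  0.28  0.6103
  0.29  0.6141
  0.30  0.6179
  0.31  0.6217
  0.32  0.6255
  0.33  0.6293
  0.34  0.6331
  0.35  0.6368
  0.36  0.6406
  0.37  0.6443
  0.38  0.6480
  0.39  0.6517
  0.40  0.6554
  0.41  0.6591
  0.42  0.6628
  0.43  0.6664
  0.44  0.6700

0.6480

T = 0.5;  σ√T = 0.3536
d₁ = [ln(156/131) + (0.047 + 0.5²/2)·0.5] / 0.3536 = [0.1747 + 0.0860] / 0.3536 = 0.7373 ≈ 0.74
d₂ = d₁ − σ√T = 0.7373 − 0.3536 = 0.3837 ≈ 0.38
Pr(exercise) under Q = N(d₂) = 0.6480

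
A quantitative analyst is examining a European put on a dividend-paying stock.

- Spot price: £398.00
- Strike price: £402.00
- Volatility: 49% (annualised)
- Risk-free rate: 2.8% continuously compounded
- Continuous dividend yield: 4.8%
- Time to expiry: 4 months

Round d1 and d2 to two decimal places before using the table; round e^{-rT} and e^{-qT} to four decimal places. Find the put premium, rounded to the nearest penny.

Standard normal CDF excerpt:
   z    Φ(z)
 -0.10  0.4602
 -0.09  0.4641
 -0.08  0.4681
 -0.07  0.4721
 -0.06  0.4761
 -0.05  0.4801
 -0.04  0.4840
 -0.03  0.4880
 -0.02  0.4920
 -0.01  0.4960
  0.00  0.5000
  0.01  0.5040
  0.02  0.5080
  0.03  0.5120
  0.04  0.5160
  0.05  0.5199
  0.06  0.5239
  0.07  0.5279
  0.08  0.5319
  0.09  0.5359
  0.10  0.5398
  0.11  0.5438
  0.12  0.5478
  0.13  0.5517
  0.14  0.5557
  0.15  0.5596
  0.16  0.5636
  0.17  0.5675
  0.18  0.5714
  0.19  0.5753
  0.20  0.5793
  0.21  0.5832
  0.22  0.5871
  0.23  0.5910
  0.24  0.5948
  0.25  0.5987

σ√T = 0.49 × 0.5774 = 0.2829
d₁ = [ln(398/402) + (0.028 − 0.048 + 0.49²/2)·0.3333] / 0.2829 = [-0.0100 + 0.0333] / 0.2829 = 0.0825 ⇒ 0.08
d₂ = d₁ − σ√T = 0.0825 − 0.2829 = -0.2004 ⇒ -0.20
e^(−qT) = e^(−0.048·0.3333) = 0.9841;  e^(−rT) = e^(−0.028·0.3333) = 0.9907
N(−d₂) = N(0.20) = 0.5793;  N(−d₁) = N(-0.08) = 0.4681
P = 402·0.9907·0.5793 − 398·0.9841·0.4681 = 230.7128 − 183.3416 = 47.3713

£47.37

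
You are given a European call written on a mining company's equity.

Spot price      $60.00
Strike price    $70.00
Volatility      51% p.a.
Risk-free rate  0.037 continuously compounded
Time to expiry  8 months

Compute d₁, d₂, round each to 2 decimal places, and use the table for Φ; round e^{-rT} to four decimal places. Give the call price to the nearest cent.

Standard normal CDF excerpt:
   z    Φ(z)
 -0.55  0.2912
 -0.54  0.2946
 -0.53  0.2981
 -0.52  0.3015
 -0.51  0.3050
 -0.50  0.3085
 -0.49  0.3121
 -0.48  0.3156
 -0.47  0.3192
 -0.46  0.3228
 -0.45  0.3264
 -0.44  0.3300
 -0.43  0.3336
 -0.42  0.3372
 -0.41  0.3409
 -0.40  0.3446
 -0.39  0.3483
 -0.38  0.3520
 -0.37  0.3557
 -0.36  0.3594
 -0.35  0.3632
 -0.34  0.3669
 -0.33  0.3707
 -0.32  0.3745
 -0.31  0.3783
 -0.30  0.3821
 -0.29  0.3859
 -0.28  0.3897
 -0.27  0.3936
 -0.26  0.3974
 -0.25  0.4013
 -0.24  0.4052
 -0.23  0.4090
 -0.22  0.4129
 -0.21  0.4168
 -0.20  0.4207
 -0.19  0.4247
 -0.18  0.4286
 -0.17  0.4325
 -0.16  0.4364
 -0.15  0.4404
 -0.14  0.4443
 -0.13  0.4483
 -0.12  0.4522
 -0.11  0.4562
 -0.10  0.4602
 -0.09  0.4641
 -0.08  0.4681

$7.02

σ√T = 0.51·√0.6667 = 0.4164
d₁ = [ln(60/70) + (0.037 + ½·0.51²)·0.6667] / (σ√T) = (-0.1542 + 0.1114) / 0.4164 = -0.1027 ≈ -0.10
d₂ = -0.1027 − 0.4164 = -0.5192 ≈ -0.52
e^(−rT) = e^(−0.037·0.6667) = 0.9756
N(d₁) = N(-0.10) = 0.4602;  N(d₂) = N(-0.52) = 0.3015
C = 60·0.4602 − 70·0.9756·0.3015 = 27.6120 − 20.5900 = 7.0220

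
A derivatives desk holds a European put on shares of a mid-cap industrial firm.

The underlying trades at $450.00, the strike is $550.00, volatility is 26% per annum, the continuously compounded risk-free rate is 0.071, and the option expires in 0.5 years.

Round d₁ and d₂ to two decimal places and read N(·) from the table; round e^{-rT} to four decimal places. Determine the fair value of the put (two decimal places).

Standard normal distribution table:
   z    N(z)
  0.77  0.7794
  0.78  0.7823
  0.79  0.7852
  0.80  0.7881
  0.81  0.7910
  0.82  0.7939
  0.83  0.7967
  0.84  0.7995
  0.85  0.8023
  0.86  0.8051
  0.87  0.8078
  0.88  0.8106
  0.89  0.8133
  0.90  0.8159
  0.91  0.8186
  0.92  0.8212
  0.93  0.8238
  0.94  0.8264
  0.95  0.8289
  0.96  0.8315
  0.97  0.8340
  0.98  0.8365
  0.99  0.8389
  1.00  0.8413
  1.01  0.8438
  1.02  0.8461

$89.34

σ√T = 0.26·√0.5 = 0.1838
ln(S/K) + (r + σ²/2)T = ln(450/550) + (0.071 + 0.26²/2)·0.5 = -0.2007 + 0.0524 = -0.1483
d₁ = -0.1483 / 0.1838 = -0.8065 ⇒ -0.81
d₂ = d₁ − σ√T = -0.8065 − 0.1838 = -0.9903 ⇒ -0.99
e^(−rT) = e^(−0.071·0.5) = 0.9651
N(−d₂) = N(0.99) = 0.8389;  N(−d₁) = N(0.81) = 0.7910
P = 550·0.9651·0.8389 − 450·0.7910 = 445.2923 − 355.9500 = 89.3423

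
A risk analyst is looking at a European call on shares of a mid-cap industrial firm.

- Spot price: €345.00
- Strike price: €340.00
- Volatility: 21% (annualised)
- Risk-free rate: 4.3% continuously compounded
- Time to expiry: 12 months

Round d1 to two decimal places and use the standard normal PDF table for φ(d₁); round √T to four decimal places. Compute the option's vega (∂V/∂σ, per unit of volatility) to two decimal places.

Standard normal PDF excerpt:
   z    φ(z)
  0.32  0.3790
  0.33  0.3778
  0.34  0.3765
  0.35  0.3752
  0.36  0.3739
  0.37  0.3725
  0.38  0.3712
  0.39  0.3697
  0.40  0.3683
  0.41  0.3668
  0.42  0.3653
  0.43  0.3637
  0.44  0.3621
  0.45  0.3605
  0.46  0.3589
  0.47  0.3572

σ√T = 0.21 × 1.0000 = 0.2100
d₁ = [ln(345/340) + (0.043 + ½·0.21²)·1] / (σ√T) = (0.0146 + 0.0650) / 0.2100 = 0.3793 ≈ 0.38
√T = √1 = 1.0000
φ(d₁) = φ(0.38) = 0.3712
vega = S·φ(d₁)·√T = 345·0.3712·1.0000 = 128.0640

128.06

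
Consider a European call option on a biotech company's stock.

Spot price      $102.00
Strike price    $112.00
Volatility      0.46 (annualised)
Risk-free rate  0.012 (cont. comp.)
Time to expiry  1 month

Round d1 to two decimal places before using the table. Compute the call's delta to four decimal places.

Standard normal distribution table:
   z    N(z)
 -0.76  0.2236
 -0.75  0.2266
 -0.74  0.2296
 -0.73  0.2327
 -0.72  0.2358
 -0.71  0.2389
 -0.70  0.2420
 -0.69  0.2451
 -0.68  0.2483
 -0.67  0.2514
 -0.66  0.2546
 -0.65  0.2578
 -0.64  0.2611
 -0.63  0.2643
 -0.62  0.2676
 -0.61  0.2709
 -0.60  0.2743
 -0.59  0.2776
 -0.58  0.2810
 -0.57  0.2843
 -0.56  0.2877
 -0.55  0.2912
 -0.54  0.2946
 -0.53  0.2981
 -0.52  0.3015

σ√T = 0.46 × 0.2887 = 0.1328
ln(S/K) + (r + σ²/2)T = ln(102/112) + (0.012 + 0.46²/2)·0.08333 = -0.0935 + 0.0098 = -0.0837
d₁ = -0.0837 / 0.1328 = -0.6304 ≈ -0.63
N(d₁) = N(-0.63) = 0.2643
Δ_call = N(d₁) = 0.2643

0.2643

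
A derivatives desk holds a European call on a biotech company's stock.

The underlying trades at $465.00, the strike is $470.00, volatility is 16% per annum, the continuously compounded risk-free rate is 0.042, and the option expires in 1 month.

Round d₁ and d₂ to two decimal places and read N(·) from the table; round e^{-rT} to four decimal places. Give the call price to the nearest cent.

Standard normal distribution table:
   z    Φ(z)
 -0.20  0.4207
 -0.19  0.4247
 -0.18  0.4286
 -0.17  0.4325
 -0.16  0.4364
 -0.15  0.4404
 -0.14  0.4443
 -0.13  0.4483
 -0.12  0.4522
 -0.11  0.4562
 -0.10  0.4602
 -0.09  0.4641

σ√T = 0.16·√0.08333 = 0.0462
d₁ = [ln(465/470) + (0.042 + 0.16²/2)·0.08333] / 0.0462 = [-0.0107 + 0.0046] / 0.0462 = -0.1327 ⇒ -0.13
d₂ = d₁ − σ√T = -0.1327 − 0.0462 = -0.1789 ⇒ -0.18
exp(−rT) = exp(−0.042·0.08333) = 0.9965
N(d₁) = N(-0.13) = 0.4483;  N(d₂) = N(-0.18) = 0.4286
C = 465·0.4483 − 470·0.9965·0.4286 = 208.4595 − 200.7370 = 7.7225

$7.72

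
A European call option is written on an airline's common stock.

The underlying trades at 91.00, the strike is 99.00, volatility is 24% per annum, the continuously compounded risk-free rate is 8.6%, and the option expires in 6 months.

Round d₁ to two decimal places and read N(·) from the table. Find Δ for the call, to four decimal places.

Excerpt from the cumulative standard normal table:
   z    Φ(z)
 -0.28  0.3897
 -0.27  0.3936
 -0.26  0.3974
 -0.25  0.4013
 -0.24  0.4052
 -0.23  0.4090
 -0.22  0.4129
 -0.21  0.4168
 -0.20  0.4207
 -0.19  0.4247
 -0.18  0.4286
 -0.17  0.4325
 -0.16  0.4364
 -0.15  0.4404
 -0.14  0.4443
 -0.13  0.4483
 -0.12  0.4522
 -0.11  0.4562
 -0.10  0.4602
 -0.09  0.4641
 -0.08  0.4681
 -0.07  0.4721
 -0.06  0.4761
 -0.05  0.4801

σ√T = 0.24·√0.5 = 0.1697
d₁ = [ln(91/99) + (0.086 + ½·0.24²)·0.5] / (σ√T) = (-0.0843 + 0.0574) / 0.1697 = -0.1583 → -0.16
N(d₁) = N(-0.16) = 0.4364
Δ_call = N(d₁) = 0.4364

0.4364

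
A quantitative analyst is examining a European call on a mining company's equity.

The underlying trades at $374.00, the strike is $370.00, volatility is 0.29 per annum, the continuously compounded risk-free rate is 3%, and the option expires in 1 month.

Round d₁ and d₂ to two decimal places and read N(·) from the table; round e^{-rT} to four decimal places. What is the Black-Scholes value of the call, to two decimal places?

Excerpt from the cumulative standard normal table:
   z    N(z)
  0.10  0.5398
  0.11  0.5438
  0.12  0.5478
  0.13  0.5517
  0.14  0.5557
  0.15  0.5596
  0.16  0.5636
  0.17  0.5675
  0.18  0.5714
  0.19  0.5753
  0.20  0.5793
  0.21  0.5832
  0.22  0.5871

$14.48

T = 0.08333;  σ√T = 0.0837
d₁ = [ln(374/370) + (0.03 + 0.29²/2)·0.08333] / 0.0837 = [0.0108 + 0.0060] / 0.0837 = 0.2002 ⇒ 0.20
d₂ = d₁ − σ√T = 0.2002 − 0.0837 = 0.1164 ⇒ 0.12
e^(−rT) = e^(−0.03·0.08333) = 0.9975
N(d₁) = N(0.20) = 0.5793;  N(d₂) = N(0.12) = 0.5478
C = 374·0.5793 − 370·0.9975·0.5478 = 216.6582 − 202.1793 = 14.4789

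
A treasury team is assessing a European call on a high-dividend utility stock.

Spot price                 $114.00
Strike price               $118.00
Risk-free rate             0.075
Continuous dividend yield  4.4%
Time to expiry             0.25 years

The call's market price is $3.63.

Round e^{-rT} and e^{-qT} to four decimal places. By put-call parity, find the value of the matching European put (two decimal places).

e^(−qT) = e^(−0.044·0.25) = 0.9891;  e^(−rT) = e^(−0.075·0.25) = 0.9814
Put-call parity: C − P = S·e^(−qT) − K·e^(−rT) = 114·0.9891 − 118·0.9814 = 112.7574 − 115.8052 = -3.0478
P = C − (C − P) = 3.63 − (-3.0478) = 6.6778

$6.68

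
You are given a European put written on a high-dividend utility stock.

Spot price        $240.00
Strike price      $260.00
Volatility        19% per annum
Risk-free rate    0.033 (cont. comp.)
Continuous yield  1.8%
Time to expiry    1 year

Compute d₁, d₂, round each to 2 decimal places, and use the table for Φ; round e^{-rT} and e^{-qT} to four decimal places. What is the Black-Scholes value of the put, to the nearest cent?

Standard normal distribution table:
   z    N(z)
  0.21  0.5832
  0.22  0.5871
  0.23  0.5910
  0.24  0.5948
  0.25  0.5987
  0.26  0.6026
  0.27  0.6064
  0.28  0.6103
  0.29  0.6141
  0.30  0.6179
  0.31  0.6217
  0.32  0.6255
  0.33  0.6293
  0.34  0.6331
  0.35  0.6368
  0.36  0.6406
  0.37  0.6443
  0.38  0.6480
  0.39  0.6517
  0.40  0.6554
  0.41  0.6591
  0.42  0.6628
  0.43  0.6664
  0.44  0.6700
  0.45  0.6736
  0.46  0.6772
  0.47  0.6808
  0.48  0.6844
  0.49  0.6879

$27.41

σ√T = 0.19 × 1.0000 = 0.1900
ln(S/K) + (r − q + σ²/2)T = ln(240/260) + (0.033 − 0.018 + 0.19²/2)·1 = -0.0800 + 0.0331 = -0.0470
d₁ = -0.0470 / 0.1900 = -0.2473 ⇒ -0.25
d₂ = d₁ − σ√T = -0.2473 − 0.1900 = -0.4373 ⇒ -0.44
exp(−qT) = exp(−0.018·1) = 0.9822;  exp(−rT) = exp(−0.033·1) = 0.9675
P = 260·0.9675·N(0.44) − 240·0.9822·N(0.25) = 260·0.9675·0.6700 − 240·0.9822·0.5987 = 168.5385 − 141.1304 = 27.4081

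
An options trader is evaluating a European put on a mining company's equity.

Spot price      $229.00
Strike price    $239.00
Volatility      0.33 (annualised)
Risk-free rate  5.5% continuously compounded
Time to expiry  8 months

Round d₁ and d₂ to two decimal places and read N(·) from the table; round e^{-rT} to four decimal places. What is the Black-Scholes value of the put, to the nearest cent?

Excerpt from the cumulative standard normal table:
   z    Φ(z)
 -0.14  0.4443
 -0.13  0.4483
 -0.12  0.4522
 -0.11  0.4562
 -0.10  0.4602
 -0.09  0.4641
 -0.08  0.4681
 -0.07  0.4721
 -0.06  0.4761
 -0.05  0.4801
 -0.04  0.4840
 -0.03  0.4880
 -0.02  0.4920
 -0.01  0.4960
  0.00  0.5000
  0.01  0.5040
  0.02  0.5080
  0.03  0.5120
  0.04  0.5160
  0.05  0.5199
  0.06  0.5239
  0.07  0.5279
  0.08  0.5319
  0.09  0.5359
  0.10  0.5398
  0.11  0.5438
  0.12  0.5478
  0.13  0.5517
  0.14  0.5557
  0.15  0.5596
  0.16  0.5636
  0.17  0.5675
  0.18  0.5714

T = 0.6667;  σ√T = 0.2694
d₁ = [ln(229/239) + (0.055 + ½·0.33²)·0.6667] / (σ√T) = (-0.0427 + 0.0730) / 0.2694 = 0.1122 ≈ 0.11
d₂ = 0.1122 − 0.2694 = -0.1573 ≈ -0.16
exp(−rT) = exp(−0.055·0.6667) = 0.9640
P = 239·0.9640·N(0.16) − 229·N(-0.11) = 239·0.9640·0.5636 − 229·0.4562 = 129.8512 − 104.4698 = 25.3814

$25.38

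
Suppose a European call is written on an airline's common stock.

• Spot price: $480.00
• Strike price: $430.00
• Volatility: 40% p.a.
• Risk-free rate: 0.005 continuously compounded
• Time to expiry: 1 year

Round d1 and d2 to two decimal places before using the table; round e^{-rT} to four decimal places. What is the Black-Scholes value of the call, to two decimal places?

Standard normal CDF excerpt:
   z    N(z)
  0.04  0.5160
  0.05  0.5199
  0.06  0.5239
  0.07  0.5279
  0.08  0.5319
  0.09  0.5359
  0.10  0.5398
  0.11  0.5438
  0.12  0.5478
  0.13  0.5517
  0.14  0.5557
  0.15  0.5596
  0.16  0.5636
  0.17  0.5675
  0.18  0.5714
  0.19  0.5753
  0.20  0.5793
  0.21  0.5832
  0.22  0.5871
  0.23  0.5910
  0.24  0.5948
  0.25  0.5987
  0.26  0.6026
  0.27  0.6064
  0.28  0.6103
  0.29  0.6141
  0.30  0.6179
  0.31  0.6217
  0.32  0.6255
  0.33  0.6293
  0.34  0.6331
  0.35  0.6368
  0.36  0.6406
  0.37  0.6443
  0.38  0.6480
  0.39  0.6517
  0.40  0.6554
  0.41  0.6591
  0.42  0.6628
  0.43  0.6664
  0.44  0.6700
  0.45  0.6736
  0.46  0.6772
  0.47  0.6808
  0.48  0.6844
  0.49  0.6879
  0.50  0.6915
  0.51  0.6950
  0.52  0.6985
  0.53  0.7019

T = 1;  σ√T = 0.4000
d₁ = [ln(480/430) + (0.005 + 0.4²/2)·1] / 0.4000 = [0.1100 + 0.0850] / 0.4000 = 0.4875 which rounds to 0.49
d₂ = d₁ − σ√T = 0.4875 − 0.4000 = 0.0875 which rounds to 0.09
exp(−rT) = exp(−0.005·1) = 0.9950
C = 480·N(0.49) − 430·0.9950·N(0.09) = 480·0.6879 − 430·0.9950·0.5359 = 330.1920 − 229.2848 = 100.9072

$100.91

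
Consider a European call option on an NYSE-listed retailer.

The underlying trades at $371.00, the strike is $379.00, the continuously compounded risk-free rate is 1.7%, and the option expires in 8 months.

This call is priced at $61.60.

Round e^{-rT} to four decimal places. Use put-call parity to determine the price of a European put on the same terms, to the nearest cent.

e^(−rT) = e^(−0.017·0.6667) = 0.9887
Put-call parity: C − P = S − K·e^(−rT) = 371 − 379·0.9887 = 371 − 374.7173 = -3.7173
P = C − (C − P) = 61.60 − (-3.7173) = 65.3173

$65.32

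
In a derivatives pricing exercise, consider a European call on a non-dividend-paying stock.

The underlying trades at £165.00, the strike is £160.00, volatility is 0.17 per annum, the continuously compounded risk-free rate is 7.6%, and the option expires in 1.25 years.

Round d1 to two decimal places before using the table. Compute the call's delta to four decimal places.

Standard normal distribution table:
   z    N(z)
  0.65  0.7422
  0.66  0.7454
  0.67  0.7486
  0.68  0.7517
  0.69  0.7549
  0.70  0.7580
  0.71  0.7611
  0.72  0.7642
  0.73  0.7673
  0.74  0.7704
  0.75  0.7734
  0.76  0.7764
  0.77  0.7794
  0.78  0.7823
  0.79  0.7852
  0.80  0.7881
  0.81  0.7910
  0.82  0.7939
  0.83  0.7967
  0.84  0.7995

0.7764

σ√T = 0.17 × 1.1180 = 0.1901
d₁ = [ln(165/160) + (0.076 + 0.17²/2)·1.25] / 0.1901 = [0.0308 + 0.1131] / 0.1901 = 0.7568 which rounds to 0.76
N(d₁) = N(0.76) = 0.7764
Δ_call = N(d₁) = 0.7764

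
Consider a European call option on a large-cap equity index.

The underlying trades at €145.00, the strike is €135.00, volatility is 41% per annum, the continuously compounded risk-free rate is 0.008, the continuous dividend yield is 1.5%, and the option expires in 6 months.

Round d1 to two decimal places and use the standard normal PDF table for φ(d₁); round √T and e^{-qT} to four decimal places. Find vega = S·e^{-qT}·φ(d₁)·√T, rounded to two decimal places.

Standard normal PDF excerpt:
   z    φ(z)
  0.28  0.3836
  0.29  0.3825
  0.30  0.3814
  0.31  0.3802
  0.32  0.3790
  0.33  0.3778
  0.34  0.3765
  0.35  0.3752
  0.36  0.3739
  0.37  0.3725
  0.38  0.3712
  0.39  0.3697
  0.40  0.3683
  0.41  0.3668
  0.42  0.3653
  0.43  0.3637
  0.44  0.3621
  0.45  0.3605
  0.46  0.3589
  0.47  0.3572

σ√T = 0.41·√0.5 = 0.2899
d₁ = [ln(145/135) + (0.008 − 0.015 + 0.41²/2)·0.5] / 0.2899 = [0.0715 + 0.0385] / 0.2899 = 0.3794 ≈ 0.38
√T = √0.5 = 0.7071
φ(d₁) = φ(0.38) = 0.3712
exp(−qT) = exp(−0.015·0.5) = 0.9925
vega = S·exp(−qT)·φ(d₁)·√T = 145·0.9925·0.3712·0.7071 = 37.7735
(Vega is the same for a European call and put with the same parameters.)

37.77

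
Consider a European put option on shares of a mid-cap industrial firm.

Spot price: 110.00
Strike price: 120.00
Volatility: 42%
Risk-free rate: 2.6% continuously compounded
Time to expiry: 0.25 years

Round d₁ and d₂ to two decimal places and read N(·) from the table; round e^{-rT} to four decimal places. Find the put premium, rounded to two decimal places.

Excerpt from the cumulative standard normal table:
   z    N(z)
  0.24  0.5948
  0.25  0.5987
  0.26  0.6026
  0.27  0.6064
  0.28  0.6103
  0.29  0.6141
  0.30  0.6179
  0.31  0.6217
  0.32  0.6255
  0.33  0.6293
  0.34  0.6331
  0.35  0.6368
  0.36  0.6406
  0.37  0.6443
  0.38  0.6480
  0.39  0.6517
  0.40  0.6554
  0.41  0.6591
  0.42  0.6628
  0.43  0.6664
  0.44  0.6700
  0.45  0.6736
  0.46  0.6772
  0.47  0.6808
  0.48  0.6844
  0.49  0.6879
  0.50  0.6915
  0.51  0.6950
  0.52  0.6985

σ√T = 0.42·√0.25 = 0.2100
d₁ = [ln(110/120) + (0.026 + ½·0.42²)·0.25] / (σ√T) = (-0.0870 + 0.0285) / 0.2100 = -0.2784 which rounds to -0.28
d₂ = -0.2784 − 0.2100 = -0.4884 which rounds to -0.49
e^(−rT) = e^(−0.026·0.25) = 0.9935
P = 120·0.9935·N(0.49) − 110·N(0.28) = 120·0.9935·0.6879 − 110·0.6103 = 82.0114 − 67.1330 = 14.8784

14.88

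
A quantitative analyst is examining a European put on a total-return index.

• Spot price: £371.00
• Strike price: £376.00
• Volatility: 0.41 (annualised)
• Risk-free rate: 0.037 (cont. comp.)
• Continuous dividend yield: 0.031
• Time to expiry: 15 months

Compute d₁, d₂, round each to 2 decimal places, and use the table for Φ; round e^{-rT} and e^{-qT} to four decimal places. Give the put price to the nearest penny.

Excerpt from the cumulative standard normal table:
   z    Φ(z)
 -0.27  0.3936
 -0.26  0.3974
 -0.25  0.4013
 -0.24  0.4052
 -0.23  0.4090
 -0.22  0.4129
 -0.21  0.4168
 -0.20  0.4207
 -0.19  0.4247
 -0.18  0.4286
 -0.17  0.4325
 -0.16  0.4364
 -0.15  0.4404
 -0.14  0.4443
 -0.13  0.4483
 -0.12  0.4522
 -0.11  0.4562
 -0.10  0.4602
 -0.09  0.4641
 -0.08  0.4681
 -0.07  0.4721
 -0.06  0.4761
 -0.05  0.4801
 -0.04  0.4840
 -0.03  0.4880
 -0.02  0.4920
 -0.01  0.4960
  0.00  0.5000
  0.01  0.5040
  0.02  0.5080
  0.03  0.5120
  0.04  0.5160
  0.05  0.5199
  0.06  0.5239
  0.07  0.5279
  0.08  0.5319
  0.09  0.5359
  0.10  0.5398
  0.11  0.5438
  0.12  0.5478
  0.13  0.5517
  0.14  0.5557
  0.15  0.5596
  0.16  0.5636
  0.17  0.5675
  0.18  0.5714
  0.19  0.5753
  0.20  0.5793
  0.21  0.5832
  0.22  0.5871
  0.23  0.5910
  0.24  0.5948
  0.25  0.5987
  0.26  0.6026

£66.17

σ√T = 0.41·√1.25 = 0.4584
d₁ = [ln(371/376) + (0.037 − 0.031 + ½·0.41²)·1.25] / (σ√T) = (-0.0134 + 0.1126) / 0.4584 = 0.2164 → 0.22
d₂ = 0.2164 − 0.4584 = -0.2420 → -0.24
e^(−qT) = e^(−0.031·1.25) = 0.9620;  e^(−rT) = e^(−0.037·1.25) = 0.9548
N(−d₂) = N(0.24) = 0.5948;  N(−d₁) = N(-0.22) = 0.4129
P = 376·0.9548·0.5948 − 371·0.9620·0.4129 = 213.5361 − 147.3648 = 66.1712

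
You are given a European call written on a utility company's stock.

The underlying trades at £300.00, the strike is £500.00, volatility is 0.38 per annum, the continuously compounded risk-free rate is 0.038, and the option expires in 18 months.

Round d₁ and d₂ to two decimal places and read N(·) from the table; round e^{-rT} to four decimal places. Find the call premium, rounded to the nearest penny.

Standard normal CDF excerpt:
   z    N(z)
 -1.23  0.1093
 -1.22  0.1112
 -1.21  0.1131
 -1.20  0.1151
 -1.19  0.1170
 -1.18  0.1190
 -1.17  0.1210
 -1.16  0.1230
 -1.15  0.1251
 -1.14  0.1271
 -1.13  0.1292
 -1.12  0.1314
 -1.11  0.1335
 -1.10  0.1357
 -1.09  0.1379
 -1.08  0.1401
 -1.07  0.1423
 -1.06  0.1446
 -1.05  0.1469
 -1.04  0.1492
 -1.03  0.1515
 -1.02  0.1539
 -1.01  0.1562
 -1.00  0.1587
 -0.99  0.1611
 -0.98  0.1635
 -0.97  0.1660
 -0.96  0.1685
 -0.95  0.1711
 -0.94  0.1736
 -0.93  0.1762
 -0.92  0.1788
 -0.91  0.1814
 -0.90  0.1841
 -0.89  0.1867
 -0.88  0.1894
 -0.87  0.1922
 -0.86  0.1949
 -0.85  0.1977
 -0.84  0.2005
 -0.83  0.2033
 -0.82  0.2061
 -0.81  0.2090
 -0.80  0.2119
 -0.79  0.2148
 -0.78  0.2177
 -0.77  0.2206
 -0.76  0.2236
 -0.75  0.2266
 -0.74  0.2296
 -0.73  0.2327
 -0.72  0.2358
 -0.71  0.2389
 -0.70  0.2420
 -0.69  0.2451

σ√T = 0.38·√1.5 = 0.4654
d₁ = [ln(300/500) + (0.038 + 0.38²/2)·1.5] / 0.4654 = [-0.5108 + 0.1653] / 0.4654 = -0.7424 ≈ -0.74
d₂ = d₁ − σ√T = -0.7424 − 0.4654 = -1.2078 ≈ -1.21
exp(−rT) = exp(−0.038·1.5) = 0.9446
N(d₁) = N(-0.74) = 0.2296;  N(d₂) = N(-1.21) = 0.1131
C = 300·0.2296 − 500·0.9446·0.1131 = 68.8800 − 53.4171 = 15.4629

£15.46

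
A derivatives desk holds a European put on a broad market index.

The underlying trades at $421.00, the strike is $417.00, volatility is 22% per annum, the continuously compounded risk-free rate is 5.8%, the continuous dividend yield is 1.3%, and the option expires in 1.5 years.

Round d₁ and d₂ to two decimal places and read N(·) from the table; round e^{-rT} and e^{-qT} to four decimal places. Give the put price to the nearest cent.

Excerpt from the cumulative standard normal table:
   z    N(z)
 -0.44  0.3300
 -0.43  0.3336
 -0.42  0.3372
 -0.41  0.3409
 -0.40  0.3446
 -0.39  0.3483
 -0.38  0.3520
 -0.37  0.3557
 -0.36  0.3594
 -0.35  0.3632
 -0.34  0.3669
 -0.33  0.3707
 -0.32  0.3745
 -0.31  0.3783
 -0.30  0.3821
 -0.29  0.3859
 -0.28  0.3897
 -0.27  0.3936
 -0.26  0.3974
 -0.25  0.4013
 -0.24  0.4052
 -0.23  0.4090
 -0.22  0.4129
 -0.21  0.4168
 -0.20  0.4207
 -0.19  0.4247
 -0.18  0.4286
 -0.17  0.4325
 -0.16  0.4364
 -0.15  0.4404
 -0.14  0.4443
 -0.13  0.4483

T = 1.5;  σ√T = 0.2694
d₁ = [ln(421/417) + (0.058 − 0.013 + ½·0.22²)·1.5] / (σ√T) = (0.0095 + 0.1038) / 0.2694 = 0.4207 ⇒ 0.42
d₂ = 0.4207 − 0.2694 = 0.1512 ⇒ 0.15
e^(−qT) = e^(−0.013·1.5) = 0.9807;  e^(−rT) = e^(−0.058·1.5) = 0.9167
N(−d₂) = N(-0.15) = 0.4404;  N(−d₁) = N(-0.42) = 0.3372
P = 417·0.9167·0.4404 − 421·0.9807·0.3372 = 168.3490 − 139.2213 = 29.1277

$29.13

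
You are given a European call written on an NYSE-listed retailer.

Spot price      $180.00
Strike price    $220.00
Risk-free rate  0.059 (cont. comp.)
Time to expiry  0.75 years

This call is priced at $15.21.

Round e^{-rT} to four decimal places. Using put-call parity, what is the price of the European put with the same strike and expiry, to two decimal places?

$45.68

exp(−rT) = exp(−0.059·0.75) = 0.9567
Put-call parity: C − P = S − K·e^(−rT) = 180 − 220·0.9567 = 180 − 210.4740 = -30.4740
P = C − (C − P) = 15.21 − (-30.4740) = 45.6840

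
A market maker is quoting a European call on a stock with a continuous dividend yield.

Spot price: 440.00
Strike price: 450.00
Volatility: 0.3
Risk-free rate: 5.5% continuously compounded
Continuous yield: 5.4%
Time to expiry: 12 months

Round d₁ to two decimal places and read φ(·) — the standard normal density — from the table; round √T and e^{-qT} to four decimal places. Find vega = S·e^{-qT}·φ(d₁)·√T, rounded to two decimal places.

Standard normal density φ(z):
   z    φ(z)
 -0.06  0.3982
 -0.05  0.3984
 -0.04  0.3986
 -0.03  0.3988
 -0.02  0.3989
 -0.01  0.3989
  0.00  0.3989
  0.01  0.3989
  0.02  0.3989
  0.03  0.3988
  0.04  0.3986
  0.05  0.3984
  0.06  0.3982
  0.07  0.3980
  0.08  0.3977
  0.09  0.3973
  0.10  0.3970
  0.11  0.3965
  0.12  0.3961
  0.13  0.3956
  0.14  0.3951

σ√T = 0.3 × 1.0000 = 0.3000
ln(S/K) + (r − q + σ²/2)T = ln(440/450) + (0.055 − 0.054 + 0.3²/2)·1 = -0.0225 + 0.0460 = 0.0235
d₁ = 0.0235 / 0.3000 = 0.0784 ≈ 0.08
√T = √1 = 1.0000
φ(d₁) = φ(0.08) = 0.3977
exp(−qT) = exp(−0.054·1) = 0.9474
vega = S·exp(−qT)·φ(d₁)·√T = 440·0.9474·0.3977·1.0000 = 165.7836

165.78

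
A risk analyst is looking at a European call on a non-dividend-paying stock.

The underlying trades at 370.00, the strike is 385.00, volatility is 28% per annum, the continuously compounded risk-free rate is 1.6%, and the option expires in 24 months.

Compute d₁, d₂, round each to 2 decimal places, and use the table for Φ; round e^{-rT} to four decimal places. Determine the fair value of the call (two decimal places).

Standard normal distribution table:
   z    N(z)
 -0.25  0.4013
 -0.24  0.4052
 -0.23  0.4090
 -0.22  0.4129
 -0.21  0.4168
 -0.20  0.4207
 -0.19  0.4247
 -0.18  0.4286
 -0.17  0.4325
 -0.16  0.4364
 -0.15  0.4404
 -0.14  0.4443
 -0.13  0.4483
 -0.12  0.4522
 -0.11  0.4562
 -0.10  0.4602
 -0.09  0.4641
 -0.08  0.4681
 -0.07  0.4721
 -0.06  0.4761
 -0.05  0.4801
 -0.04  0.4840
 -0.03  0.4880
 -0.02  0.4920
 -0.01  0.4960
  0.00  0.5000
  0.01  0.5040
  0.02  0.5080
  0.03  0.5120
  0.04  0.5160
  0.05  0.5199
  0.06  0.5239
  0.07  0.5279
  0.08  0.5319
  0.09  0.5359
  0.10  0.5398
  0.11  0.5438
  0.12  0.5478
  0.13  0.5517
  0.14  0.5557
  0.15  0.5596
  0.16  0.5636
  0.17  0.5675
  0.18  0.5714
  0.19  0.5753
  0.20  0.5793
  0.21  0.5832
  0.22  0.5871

57.46

T = 2;  σ√T = 0.3960
ln(S/K) + (r + σ²/2)T = ln(370/385) + (0.016 + 0.28²/2)·2 = -0.0397 + 0.1104 = 0.0707
d₁ = 0.0707 / 0.3960 = 0.1784 ⇒ 0.18
d₂ = d₁ − σ√T = 0.1784 − 0.3960 = -0.2175 ⇒ -0.22
e^(−rT) = e^(−0.016·2) = 0.9685
N(d₁) = N(0.18) = 0.5714;  N(d₂) = N(-0.22) = 0.4129
C = 370·0.5714 − 385·0.9685·0.4129 = 211.4180 − 153.9591 = 57.4589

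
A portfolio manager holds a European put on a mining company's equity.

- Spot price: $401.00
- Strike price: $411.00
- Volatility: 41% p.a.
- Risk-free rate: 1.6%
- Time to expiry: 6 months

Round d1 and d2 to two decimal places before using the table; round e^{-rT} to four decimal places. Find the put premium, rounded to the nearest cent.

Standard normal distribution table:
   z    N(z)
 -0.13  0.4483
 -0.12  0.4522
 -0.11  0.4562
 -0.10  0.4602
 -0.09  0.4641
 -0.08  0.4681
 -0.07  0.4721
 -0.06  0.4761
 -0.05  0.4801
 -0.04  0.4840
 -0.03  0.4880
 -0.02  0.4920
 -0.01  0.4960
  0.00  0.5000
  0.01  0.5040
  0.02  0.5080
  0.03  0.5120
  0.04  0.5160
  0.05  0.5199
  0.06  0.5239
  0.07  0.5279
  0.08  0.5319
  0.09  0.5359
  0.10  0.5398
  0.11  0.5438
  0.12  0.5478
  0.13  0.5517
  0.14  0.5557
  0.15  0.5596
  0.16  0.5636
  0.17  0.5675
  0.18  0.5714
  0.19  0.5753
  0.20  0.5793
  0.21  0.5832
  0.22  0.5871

$50.08

T = 0.5;  σ√T = 0.2899
d₁ = [ln(401/411) + (0.016 + 0.41²/2)·0.5] / 0.2899 = [-0.0246 + 0.0500] / 0.2899 = 0.0876 → 0.09
d₂ = d₁ − σ√T = 0.0876 − 0.2899 = -0.2023 → -0.20
e^(−rT) = e^(−0.016·0.5) = 0.9920
N(−d₂) = N(0.20) = 0.5793;  N(−d₁) = N(-0.09) = 0.4641
P = 411·0.9920·0.5793 − 401·0.4641 = 236.1876 − 186.1041 = 50.0835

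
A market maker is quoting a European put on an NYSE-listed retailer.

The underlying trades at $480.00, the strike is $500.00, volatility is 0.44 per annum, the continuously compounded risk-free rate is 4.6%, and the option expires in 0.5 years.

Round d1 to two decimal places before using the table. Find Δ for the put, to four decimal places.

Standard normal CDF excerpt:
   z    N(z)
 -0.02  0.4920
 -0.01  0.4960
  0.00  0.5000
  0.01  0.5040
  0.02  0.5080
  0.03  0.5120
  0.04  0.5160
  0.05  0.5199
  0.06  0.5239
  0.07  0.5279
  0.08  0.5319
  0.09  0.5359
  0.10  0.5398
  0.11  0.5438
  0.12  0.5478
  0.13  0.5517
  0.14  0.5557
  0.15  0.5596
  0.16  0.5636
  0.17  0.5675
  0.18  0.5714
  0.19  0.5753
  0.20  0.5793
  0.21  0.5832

-0.4602

T = 0.5;  σ√T = 0.3111
d₁ = [ln(480/500) + (0.046 + 0.44²/2)·0.5] / 0.3111 = [-0.0408 + 0.0714] / 0.3111 = 0.0983 ⇒ 0.10
N(d₁) = N(0.10) = 0.5398
Δ_put = N(d₁) − 1 = 0.5398 − 1 = -0.4602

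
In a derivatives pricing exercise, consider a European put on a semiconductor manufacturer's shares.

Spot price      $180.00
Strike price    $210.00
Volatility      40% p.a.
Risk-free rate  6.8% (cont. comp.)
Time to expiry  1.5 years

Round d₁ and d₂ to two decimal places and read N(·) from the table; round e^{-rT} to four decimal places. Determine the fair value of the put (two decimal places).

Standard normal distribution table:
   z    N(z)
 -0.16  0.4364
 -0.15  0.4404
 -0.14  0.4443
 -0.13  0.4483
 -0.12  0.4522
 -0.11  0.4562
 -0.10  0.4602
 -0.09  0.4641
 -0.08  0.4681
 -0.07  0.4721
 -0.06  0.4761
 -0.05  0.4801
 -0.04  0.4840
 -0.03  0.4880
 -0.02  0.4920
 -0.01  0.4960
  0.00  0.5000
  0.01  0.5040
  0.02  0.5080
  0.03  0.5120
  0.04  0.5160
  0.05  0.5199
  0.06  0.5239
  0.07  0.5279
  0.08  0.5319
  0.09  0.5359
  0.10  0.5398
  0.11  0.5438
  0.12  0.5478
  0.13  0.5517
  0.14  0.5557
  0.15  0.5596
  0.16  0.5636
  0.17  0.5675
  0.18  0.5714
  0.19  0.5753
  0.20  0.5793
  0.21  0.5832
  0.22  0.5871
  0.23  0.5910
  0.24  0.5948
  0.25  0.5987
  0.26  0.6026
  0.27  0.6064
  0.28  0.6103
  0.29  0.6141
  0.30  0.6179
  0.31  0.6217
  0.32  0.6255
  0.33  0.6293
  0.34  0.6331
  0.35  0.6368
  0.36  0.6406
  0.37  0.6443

$40.78

σ√T = 0.4·√1.5 = 0.4899
ln(S/K) + (r + σ²/2)T = ln(180/210) + (0.068 + 0.4²/2)·1.5 = -0.1542 + 0.2220 = 0.0678
d₁ = 0.0678 / 0.4899 = 0.1385 which rounds to 0.14
d₂ = d₁ − σ√T = 0.1385 − 0.4899 = -0.3514 which rounds to -0.35
e^(−rT) = e^(−0.068·1.5) = 0.9030
P = 210·0.9030·N(0.35) − 180·N(-0.14) = 210·0.9030·0.6368 − 180·0.4443 = 120.7564 − 79.9740 = 40.7824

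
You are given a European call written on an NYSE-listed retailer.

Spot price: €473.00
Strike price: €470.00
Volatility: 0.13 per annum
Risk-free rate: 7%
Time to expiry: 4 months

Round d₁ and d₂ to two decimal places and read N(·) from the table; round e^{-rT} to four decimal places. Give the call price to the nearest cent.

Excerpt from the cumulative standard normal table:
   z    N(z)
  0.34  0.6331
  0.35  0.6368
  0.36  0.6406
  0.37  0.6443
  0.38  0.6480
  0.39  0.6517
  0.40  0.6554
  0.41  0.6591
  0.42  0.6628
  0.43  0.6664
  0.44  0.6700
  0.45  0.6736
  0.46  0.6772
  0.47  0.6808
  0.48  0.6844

€21.08

σ√T = 0.13 × 0.5774 = 0.0751
d₁ = [ln(473/470) + (0.07 + 0.13²/2)·0.3333] / 0.0751 = [0.0064 + 0.0261] / 0.0751 = 0.4332 which rounds to 0.43
d₂ = d₁ − σ√T = 0.4332 − 0.0751 = 0.3581 which rounds to 0.36
e^(−rT) = e^(−0.07·0.3333) = 0.9769
C = 473·N(0.43) − 470·0.9769·N(0.36) = 473·0.6664 − 470·0.9769·0.6406 = 315.2072 − 294.1270 = 21.0802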